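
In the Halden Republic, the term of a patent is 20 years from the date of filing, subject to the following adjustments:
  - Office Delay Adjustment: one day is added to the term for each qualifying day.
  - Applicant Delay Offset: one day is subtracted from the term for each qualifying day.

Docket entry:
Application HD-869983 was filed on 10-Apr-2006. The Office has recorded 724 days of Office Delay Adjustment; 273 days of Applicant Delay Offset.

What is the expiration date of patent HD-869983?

Base term: filing date + 20 years → 10 April 2026.
Office Delay Adjustment: +724 days → 3 April 2028.
Applicant Delay Offset: −273 days → 5 July 2027.

July 5, 2027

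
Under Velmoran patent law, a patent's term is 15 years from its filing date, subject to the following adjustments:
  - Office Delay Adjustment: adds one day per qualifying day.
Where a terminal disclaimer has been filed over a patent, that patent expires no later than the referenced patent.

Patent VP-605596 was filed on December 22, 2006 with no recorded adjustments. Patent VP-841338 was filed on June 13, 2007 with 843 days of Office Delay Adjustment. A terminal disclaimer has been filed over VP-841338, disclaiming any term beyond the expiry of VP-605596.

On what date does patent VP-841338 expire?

2021-12-22

Natural term of VP-841338:
  Base: filing + 15 years → 13 June 2022.
  Office Delay Adjustment: +843 days → 3 October 2024.
Expiry of referenced patent VP-605596:
  Base: filing + 15 years → 22 December 2021.
Terminal disclaimer: VP-841338 expires on the earlier of 3 October 2024 and 22 December 2021.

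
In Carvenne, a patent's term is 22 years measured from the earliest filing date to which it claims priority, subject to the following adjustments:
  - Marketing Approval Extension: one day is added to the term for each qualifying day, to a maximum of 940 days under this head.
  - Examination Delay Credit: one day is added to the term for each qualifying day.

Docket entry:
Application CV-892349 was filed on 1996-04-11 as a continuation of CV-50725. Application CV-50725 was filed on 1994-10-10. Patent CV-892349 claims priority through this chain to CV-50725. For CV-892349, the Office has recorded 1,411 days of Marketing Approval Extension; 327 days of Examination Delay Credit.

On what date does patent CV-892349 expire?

2020-03-30

Earliest priority filing: 10 October 1994.
Base term: 10 October 1994 + 22 years → 10 October 2016.
Marketing Approval Extension: 1411 days claimed exceeds the 940-day cap, so +940 days → 8 May 2019.
Examination Delay Credit: +327 days → 30 March 2020.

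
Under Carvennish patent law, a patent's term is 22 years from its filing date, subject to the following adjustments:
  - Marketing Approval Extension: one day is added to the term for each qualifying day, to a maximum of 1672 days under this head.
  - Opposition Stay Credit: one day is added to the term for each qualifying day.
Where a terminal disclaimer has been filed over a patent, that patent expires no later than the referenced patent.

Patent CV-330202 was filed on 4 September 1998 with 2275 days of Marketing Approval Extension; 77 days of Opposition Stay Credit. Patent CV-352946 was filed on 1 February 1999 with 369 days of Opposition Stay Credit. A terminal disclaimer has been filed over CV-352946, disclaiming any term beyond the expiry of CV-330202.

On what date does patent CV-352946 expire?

Natural term of CV-352946:
  Base: filing + 22 years → 1 February 2021.
  Opposition Stay Credit: +369 days → 5 February 2022.
Expiry of referenced patent CV-330202:
  Base: filing + 22 years → 4 September 2020.
  Marketing Approval Extension: 2275 days claimed exceeds the 1672-day cap, so +1672 days → 3 April 2025.
  Opposition Stay Credit: +77 days → 19 June 2025.
Terminal disclaimer: CV-352946 expires on the earlier of 5 February 2022 and 19 June 2025.

2022-02-05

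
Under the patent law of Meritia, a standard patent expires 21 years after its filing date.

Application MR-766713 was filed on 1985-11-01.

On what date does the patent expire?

November 1, 2006

Filing date + 21 years → 1 November 2006.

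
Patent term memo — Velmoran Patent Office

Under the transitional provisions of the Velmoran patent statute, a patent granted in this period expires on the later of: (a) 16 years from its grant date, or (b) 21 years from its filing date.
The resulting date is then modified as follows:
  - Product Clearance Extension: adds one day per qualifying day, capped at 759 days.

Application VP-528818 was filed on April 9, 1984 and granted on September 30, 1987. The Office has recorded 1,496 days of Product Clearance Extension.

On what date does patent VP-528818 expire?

(a) grant + 16 years → 30 September 2003.
(b) filing + 21 years → 9 April 2005.
Later of the two: 9 April 2005.
Product Clearance Extension: 1496 days claimed exceeds the 759-day cap, so +759 days → 8 May 2007.

2007-05-08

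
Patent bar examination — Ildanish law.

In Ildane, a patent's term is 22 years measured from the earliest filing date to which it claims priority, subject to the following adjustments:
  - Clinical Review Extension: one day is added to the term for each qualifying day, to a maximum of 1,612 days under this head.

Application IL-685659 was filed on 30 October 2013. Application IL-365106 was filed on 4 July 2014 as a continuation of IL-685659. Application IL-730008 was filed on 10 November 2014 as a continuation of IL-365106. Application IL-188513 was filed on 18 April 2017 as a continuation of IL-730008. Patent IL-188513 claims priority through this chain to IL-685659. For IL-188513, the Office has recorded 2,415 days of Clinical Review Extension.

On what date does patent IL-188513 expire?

March 29, 2040

Earliest priority filing: 30 October 2013.
Base term: 30 October 2013 + 22 years → 30 October 2035.
Clinical Review Extension: 2415 days claimed exceeds the 1612-day cap, so +1612 days → 29 March 2040.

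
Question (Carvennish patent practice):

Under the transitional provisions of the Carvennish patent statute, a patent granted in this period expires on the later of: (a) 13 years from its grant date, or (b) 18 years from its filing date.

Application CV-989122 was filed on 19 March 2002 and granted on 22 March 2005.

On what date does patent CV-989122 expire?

2020-03-19

(a) grant + 13 years → 22 March 2018.
(b) filing + 18 years → 19 March 2020.
Later of the two: 19 March 2020.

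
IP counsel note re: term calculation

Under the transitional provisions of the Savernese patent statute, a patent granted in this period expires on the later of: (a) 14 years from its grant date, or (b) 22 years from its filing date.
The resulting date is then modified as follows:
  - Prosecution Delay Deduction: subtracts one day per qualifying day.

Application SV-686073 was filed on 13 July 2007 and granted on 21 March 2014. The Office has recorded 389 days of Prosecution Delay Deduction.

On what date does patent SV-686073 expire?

June 19, 2028

(a) grant + 14 years → 21 March 2028.
(b) filing + 22 years → 13 July 2029.
Later of the two: 13 July 2029.
Prosecution Delay Deduction: −389 days → 19 June 2028.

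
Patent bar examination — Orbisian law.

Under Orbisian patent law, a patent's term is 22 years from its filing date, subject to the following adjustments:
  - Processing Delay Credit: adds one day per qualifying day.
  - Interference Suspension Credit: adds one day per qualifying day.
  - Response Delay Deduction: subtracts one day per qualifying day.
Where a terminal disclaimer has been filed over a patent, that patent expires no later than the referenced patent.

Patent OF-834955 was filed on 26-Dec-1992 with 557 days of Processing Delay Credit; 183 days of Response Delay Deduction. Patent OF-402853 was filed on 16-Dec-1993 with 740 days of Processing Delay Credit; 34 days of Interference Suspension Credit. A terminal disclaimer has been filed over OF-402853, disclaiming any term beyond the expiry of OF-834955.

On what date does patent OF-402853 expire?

2016-01-04

Natural term of OF-402853:
  Base: filing + 22 years → 16 December 2015.
  Processing Delay Credit: +740 days → 25 December 2017.
  Interference Suspension Credit: +34 days → 28 January 2018.
Expiry of referenced patent OF-834955:
  Base: filing + 22 years → 26 December 2014.
  Processing Delay Credit: +557 days → 5 July 2016.
  Response Delay Deduction: −183 days → 4 January 2016.
Terminal disclaimer: OF-402853 expires on the earlier of 28 January 2018 and 4 January 2016.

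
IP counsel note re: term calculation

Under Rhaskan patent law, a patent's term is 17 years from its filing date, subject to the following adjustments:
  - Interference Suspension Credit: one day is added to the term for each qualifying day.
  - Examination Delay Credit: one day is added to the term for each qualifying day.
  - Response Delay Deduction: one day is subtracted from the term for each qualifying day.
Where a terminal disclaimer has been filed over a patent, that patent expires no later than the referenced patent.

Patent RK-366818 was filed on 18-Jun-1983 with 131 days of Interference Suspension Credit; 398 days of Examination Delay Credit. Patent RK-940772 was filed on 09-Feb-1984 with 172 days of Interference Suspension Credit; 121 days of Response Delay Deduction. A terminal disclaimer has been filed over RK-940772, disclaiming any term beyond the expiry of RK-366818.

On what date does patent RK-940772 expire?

2001-04-01

Natural term of RK-940772:
  Base: filing + 17 years → 9 February 2001.
  Interference Suspension Credit: +172 days → 31 July 2001.
  Response Delay Deduction: −121 days → 1 April 2001.
Expiry of referenced patent RK-366818:
  Base: filing + 17 years → 18 June 2000.
  Interference Suspension Credit: +131 days → 27 October 2000.
  Examination Delay Credit: +398 days → 29 November 2001.
Terminal disclaimer: RK-940772 expires on the earlier of 1 April 2001 and 29 November 2001.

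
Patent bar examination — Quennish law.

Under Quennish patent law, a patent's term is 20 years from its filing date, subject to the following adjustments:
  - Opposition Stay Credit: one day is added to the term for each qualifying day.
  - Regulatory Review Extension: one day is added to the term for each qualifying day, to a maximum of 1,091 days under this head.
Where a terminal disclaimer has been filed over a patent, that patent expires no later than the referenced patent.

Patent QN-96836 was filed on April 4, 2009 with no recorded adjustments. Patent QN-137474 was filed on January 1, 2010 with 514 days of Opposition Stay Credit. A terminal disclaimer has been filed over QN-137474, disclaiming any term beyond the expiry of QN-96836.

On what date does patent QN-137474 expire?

2029-04-04

Natural term of QN-137474:
  Base: filing + 20 years → 1 January 2030.
  Opposition Stay Credit: +514 days → 30 May 2031.
Expiry of referenced patent QN-96836:
  Base: filing + 20 years → 4 April 2029.
Terminal disclaimer: QN-137474 expires on the earlier of 30 May 2031 and 4 April 2029.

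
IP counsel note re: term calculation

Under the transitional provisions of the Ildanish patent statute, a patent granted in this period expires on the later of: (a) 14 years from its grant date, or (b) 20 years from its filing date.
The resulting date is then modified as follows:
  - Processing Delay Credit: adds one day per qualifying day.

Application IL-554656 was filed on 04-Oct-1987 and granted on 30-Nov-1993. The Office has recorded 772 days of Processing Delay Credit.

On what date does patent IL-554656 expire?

(a) grant + 14 years → 30 November 2007.
(b) filing + 20 years → 4 October 2007.
Later of the two: 30 November 2007.
Processing Delay Credit: +772 days → 10 January 2010.

January 10, 2010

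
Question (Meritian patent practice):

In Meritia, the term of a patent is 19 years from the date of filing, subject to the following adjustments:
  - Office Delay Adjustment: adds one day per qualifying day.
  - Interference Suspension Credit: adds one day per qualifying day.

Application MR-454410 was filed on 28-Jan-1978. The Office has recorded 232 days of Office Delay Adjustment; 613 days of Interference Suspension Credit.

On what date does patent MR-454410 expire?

Base term: filing date + 19 years → 28 January 1997.
Office Delay Adjustment: +232 days → 17 September 1997.
Interference Suspension Credit: +613 days → 23 May 1999.

May 23, 1999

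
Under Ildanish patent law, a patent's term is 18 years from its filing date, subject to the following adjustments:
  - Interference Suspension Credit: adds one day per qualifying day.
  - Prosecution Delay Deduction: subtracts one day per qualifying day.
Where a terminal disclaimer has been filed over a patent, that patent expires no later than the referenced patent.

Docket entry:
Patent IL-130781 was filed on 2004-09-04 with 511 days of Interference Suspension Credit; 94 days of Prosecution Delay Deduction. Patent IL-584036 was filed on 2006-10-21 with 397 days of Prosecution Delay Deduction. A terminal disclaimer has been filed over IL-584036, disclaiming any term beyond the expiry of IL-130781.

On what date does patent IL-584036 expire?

Natural term of IL-584036:
  Base: filing + 18 years → 21 October 2024.
  Prosecution Delay Deduction: −397 days → 20 September 2023.
Expiry of referenced patent IL-130781:
  Base: filing + 18 years → 4 September 2022.
  Interference Suspension Credit: +511 days → 28 January 2024.
  Prosecution Delay Deduction: −94 days → 26 October 2023.
Terminal disclaimer: IL-584036 expires on the earlier of 20 September 2023 and 26 October 2023.

September 20, 2023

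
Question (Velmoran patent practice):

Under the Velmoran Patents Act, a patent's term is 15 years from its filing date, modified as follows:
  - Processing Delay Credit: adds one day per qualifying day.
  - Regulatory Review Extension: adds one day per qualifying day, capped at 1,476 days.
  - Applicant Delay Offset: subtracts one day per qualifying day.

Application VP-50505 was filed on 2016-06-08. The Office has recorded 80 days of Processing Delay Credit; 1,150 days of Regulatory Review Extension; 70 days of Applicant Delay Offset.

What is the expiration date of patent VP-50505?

August 11, 2034

Base term: filing date + 15 years → 8 June 2031.
Processing Delay Credit: +80 days → 27 August 2031.
Regulatory Review Extension: 1150 days (within the 1476-day cap) → +1150 days → 20 October 2034.
Applicant Delay Offset: −70 days → 11 August 2034.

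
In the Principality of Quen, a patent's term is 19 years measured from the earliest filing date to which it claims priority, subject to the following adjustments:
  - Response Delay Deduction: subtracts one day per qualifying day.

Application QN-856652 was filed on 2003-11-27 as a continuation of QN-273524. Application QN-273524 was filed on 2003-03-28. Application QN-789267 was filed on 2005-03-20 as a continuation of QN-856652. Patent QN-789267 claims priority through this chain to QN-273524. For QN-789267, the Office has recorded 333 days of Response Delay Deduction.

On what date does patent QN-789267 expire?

Earliest priority filing: 28 March 2003.
Base term: 28 March 2003 + 19 years → 28 March 2022.
Response Delay Deduction: −333 days → 29 April 2021.

April 29, 2021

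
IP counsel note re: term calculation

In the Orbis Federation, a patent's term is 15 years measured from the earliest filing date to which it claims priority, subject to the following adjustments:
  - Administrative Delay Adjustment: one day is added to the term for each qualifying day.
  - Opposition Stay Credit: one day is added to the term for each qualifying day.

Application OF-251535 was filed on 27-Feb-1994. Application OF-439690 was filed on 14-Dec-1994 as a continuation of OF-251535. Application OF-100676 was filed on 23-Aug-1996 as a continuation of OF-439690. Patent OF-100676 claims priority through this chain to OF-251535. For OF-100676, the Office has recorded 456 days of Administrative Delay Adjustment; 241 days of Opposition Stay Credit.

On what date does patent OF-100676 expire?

Earliest priority filing: 27 February 1994.
Base term: 27 February 1994 + 15 years → 27 February 2009.
Administrative Delay Adjustment: +456 days → 29 May 2010.
Opposition Stay Credit: +241 days → 25 January 2011.

2011-01-25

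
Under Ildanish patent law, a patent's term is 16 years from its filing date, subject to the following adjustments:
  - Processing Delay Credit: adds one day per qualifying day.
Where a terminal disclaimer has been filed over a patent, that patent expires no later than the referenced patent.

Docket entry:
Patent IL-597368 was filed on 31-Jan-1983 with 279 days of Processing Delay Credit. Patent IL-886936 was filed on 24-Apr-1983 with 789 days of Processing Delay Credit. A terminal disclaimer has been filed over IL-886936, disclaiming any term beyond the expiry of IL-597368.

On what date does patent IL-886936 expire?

Natural term of IL-886936:
  Base: filing + 16 years → 24 April 1999.
  Processing Delay Credit: +789 days → 21 June 2001.
Expiry of referenced patent IL-597368:
  Base: filing + 16 years → 31 January 1999.
  Processing Delay Credit: +279 days → 6 November 1999.
Terminal disclaimer: IL-886936 expires on the earlier of 21 June 2001 and 6 November 1999.

November 6, 1999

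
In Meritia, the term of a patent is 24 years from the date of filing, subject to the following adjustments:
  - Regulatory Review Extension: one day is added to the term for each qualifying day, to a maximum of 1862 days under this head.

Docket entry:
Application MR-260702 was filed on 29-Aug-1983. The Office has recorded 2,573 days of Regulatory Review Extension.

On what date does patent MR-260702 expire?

October 3, 2012

Base term: filing date + 24 years → 29 August 2007.
Regulatory Review Extension: 2573 days claimed exceeds the 1862-day cap, so +1862 days → 3 October 2012.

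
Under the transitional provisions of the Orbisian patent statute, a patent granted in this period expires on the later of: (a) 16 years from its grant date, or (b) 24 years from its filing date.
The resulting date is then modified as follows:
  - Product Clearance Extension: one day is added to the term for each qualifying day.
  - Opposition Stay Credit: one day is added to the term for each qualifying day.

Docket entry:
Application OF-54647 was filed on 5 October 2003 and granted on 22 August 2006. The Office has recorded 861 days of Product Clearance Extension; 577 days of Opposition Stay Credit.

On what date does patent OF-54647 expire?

September 12, 2031

(a) grant + 16 years → 22 August 2022.
(b) filing + 24 years → 5 October 2027.
Later of the two: 5 October 2027.
Product Clearance Extension: +861 days → 12 February 2030.
Opposition Stay Credit: +577 days → 12 September 2031.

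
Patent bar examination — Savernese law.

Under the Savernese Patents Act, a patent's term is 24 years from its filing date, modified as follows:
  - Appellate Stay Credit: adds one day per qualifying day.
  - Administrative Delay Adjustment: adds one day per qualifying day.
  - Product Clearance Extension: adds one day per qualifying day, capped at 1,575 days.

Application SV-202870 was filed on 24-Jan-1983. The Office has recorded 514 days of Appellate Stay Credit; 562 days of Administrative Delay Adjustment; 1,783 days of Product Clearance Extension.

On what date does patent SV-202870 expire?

April 28, 2014

Base term: filing date + 24 years → 24 January 2007.
Appellate Stay Credit: +514 days → 21 June 2008.
Administrative Delay Adjustment: +562 days → 4 January 2010.
Product Clearance Extension: 1783 days claimed exceeds the 1575-day cap, so +1575 days → 28 April 2014.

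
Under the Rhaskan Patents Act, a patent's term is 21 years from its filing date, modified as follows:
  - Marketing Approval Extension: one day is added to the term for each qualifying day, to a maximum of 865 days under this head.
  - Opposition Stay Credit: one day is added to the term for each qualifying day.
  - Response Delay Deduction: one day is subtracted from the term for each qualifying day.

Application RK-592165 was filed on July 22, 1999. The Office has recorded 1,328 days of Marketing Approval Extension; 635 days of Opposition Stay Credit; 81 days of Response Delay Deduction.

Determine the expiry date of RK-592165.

June 10, 2024

Base term: filing date + 21 years → 22 July 2020.
Marketing Approval Extension: 1328 days claimed exceeds the 865-day cap, so +865 days → 4 December 2022.
Opposition Stay Credit: +635 days → 30 August 2024.
Response Delay Deduction: −81 days → 10 June 2024.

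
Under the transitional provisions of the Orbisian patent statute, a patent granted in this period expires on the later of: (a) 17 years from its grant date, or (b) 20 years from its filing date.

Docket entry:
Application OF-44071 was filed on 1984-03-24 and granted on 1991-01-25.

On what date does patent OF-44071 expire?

2008-01-25

(a) grant + 17 years → 25 January 2008.
(b) filing + 20 years → 24 March 2004.
Later of the two: 25 January 2008.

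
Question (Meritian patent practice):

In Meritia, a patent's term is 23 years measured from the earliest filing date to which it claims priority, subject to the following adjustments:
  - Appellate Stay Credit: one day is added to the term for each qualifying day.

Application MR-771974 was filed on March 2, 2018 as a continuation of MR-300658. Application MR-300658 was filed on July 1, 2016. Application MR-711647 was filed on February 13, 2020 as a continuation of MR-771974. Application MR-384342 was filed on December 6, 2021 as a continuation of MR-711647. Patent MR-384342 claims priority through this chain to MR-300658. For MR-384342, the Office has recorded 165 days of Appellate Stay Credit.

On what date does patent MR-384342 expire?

2039-12-13

Earliest priority filing: 1 July 2016.
Base term: 1 July 2016 + 23 years → 1 July 2039.
Appellate Stay Credit: +165 days → 13 December 2039.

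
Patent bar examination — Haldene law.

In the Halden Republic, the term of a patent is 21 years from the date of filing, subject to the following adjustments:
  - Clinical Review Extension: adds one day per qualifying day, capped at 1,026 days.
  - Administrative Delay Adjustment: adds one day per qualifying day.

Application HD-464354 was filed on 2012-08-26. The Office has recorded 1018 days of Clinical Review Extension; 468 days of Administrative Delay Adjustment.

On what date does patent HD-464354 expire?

Base term: filing date + 21 years → 26 August 2033.
Clinical Review Extension: 1018 days (within the 1026-day cap) → +1018 days → 9 June 2036.
Administrative Delay Adjustment: +468 days → 20 September 2037.

2037-09-20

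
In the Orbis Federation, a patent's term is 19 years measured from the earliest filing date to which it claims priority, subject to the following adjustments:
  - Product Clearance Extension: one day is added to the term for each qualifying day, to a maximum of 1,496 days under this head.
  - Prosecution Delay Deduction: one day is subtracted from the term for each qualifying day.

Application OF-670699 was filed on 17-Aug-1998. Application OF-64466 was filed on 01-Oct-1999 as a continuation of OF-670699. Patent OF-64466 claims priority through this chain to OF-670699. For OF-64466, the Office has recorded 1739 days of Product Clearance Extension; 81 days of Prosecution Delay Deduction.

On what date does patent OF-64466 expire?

Earliest priority filing: 17 August 1998.
Base term: 17 August 1998 + 19 years → 17 August 2017.
Product Clearance Extension: 1739 days claimed exceeds the 1496-day cap, so +1496 days → 21 September 2021.
Prosecution Delay Deduction: −81 days → 2 July 2021.

July 2, 2021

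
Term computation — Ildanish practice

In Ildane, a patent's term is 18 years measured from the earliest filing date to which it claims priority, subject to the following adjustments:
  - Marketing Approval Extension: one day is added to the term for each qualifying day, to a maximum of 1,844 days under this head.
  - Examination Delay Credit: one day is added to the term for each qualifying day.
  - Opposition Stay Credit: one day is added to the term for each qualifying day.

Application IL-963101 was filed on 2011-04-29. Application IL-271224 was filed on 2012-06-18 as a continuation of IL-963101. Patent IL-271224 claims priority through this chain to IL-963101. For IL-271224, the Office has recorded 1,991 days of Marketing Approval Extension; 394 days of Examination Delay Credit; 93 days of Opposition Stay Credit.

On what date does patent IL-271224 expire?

Earliest priority filing: 29 April 2011.
Base term: 29 April 2011 + 18 years → 29 April 2029.
Marketing Approval Extension: 1991 days claimed exceeds the 1844-day cap, so +1844 days → 17 May 2034.
Examination Delay Credit: +394 days → 15 June 2035.
Opposition Stay Credit: +93 days → 16 September 2035.

2035-09-16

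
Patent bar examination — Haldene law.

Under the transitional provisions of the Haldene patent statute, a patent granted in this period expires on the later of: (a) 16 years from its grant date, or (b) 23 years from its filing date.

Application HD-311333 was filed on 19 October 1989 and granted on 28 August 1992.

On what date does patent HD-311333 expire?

October 19, 2012

(a) grant + 16 years → 28 August 2008.
(b) filing + 23 years → 19 October 2012.
Later of the two: 19 October 2012.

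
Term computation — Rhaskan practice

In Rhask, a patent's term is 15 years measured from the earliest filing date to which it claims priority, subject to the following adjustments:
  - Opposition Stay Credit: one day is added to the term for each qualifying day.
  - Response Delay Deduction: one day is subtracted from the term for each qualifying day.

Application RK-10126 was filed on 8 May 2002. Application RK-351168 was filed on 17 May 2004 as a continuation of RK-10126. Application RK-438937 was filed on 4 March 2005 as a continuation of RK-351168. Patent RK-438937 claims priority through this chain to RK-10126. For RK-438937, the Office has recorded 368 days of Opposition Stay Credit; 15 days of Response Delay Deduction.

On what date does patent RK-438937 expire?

April 26, 2018

Earliest priority filing: 8 May 2002.
Base term: 8 May 2002 + 15 years → 8 May 2017.
Opposition Stay Credit: +368 days → 11 May 2018.
Response Delay Deduction: −15 days → 26 April 2018.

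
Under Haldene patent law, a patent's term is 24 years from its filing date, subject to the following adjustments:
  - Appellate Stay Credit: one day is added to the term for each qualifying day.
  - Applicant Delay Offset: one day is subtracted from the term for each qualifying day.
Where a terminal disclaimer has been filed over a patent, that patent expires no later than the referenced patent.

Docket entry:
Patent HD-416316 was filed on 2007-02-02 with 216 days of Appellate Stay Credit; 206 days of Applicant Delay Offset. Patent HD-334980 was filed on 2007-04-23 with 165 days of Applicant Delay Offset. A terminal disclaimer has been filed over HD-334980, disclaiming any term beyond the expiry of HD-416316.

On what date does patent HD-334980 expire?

Natural term of HD-334980:
  Base: filing + 24 years → 23 April 2031.
  Applicant Delay Offset: −165 days → 9 November 2030.
Expiry of referenced patent HD-416316:
  Base: filing + 24 years → 2 February 2031.
  Appellate Stay Credit: +216 days → 6 September 2031.
  Applicant Delay Offset: −206 days → 12 February 2031.
Terminal disclaimer: HD-334980 expires on the earlier of 9 November 2030 and 12 February 2031.

2030-11-09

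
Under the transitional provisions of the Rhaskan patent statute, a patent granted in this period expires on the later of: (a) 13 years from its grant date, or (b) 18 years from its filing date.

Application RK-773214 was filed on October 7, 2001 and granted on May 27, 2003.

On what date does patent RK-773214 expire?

2019-10-07

(a) grant + 13 years → 27 May 2016.
(b) filing + 18 years → 7 October 2019.
Later of the two: 7 October 2019.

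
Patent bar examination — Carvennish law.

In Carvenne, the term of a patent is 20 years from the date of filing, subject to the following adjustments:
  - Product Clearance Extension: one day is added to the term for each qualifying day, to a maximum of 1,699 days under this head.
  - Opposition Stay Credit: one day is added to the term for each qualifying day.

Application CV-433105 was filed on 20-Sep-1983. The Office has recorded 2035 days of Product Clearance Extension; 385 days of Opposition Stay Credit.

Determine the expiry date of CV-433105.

June 4, 2009

Base term: filing date + 20 years → 20 September 2003.
Product Clearance Extension: 2035 days claimed exceeds the 1699-day cap, so +1699 days → 15 May 2008.
Opposition Stay Credit: +385 days → 4 June 2009.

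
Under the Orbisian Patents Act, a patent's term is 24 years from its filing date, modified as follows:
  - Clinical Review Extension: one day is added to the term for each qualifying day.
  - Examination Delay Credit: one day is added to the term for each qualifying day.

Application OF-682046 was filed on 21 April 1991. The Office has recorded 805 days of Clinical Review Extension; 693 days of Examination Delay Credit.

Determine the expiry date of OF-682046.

May 28, 2019

Base term: filing date + 24 years → 21 April 2015.
Clinical Review Extension: +805 days → 4 July 2017.
Examination Delay Credit: +693 days → 28 May 2019.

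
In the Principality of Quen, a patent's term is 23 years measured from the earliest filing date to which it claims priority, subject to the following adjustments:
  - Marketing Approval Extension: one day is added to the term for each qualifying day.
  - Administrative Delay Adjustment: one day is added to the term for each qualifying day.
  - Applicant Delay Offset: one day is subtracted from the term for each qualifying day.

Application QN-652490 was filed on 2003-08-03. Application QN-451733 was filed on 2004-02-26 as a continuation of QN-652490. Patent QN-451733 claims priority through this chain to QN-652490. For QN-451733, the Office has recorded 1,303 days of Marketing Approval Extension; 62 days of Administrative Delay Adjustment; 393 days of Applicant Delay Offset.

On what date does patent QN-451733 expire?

2029-04-01

Earliest priority filing: 3 August 2003.
Base term: 3 August 2003 + 23 years → 3 August 2026.
Marketing Approval Extension: +1303 days → 26 February 2030.
Administrative Delay Adjustment: +62 days → 29 April 2030.
Applicant Delay Offset: −393 days → 1 April 2029.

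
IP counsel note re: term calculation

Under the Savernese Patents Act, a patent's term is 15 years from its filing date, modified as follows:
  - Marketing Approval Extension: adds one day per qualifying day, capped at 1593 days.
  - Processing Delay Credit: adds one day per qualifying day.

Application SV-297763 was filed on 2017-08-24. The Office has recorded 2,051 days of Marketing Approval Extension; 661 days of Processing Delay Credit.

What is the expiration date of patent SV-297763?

October 26, 2038

Base term: filing date + 15 years → 24 August 2032.
Marketing Approval Extension: 2051 days claimed exceeds the 1593-day cap, so +1593 days → 3 January 2037.
Processing Delay Credit: +661 days → 26 October 2038.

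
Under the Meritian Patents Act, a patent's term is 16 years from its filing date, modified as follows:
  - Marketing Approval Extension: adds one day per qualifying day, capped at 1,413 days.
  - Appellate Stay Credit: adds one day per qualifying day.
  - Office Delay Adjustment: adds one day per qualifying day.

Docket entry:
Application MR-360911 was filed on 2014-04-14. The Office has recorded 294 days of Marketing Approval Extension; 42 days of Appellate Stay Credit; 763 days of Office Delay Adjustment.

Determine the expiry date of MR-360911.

2033-04-17

Base term: filing date + 16 years → 14 April 2030.
Marketing Approval Extension: 294 days (within the 1413-day cap) → +294 days → 2 February 2031.
Appellate Stay Credit: +42 days → 16 March 2031.
Office Delay Adjustment: +763 days → 17 April 2033.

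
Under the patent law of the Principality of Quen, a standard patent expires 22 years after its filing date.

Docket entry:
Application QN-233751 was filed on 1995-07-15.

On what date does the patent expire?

July 15, 2017

Filing date + 22 years → 15 July 2017.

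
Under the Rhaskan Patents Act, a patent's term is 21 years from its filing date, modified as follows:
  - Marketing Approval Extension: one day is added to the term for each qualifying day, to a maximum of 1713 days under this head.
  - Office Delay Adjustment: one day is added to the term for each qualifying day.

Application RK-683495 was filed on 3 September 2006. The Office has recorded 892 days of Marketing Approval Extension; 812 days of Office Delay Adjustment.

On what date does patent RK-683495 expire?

May 3, 2032

Base term: filing date + 21 years → 3 September 2027.
Marketing Approval Extension: 892 days (within the 1713-day cap) → +892 days → 11 February 2030.
Office Delay Adjustment: +812 days → 3 May 2032.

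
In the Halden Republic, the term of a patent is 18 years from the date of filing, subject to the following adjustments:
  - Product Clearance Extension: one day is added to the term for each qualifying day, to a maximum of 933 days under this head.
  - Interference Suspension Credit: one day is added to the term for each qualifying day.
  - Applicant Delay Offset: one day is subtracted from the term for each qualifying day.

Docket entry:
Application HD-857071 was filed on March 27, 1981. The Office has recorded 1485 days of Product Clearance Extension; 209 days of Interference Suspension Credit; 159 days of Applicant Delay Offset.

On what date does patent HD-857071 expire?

2001-12-04

Base term: filing date + 18 years → 27 March 1999.
Product Clearance Extension: 1485 days claimed exceeds the 933-day cap, so +933 days → 15 October 2001.
Interference Suspension Credit: +209 days → 12 May 2002.
Applicant Delay Offset: −159 days → 4 December 2001.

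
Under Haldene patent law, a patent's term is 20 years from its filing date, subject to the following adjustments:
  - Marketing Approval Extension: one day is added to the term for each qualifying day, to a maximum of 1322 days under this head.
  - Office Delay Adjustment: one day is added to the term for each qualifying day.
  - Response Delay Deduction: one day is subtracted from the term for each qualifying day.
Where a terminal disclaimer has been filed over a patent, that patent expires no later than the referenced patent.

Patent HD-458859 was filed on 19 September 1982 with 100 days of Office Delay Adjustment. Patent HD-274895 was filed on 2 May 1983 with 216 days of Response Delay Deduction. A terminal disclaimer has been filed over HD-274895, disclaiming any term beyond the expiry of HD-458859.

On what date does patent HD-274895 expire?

September 28, 2002

Natural term of HD-274895:
  Base: filing + 20 years → 2 May 2003.
  Response Delay Deduction: −216 days → 28 September 2002.
Expiry of referenced patent HD-458859:
  Base: filing + 20 years → 19 September 2002.
  Office Delay Adjustment: +100 days → 28 December 2002.
Terminal disclaimer: HD-274895 expires on the earlier of 28 September 2002 and 28 December 2002.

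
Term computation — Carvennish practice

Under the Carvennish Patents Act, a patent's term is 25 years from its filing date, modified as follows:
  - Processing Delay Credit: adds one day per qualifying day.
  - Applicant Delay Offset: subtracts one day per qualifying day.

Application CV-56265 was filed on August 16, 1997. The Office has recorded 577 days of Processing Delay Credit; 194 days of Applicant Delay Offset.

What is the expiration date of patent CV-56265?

Base term: filing date + 25 years → 16 August 2022.
Processing Delay Credit: +577 days → 15 March 2024.
Applicant Delay Offset: −194 days → 3 September 2023.

September 3, 2023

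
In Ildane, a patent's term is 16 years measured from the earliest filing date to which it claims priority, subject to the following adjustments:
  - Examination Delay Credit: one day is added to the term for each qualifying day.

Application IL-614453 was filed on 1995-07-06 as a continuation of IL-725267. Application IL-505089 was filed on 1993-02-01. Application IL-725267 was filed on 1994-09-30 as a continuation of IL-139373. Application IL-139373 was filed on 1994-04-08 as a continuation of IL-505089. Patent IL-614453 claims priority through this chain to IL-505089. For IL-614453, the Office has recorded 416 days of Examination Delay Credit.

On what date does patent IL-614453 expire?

2010-03-24

Earliest priority filing: 1 February 1993.
Base term: 1 February 1993 + 16 years → 1 February 2009.
Examination Delay Credit: +416 days → 24 March 2010.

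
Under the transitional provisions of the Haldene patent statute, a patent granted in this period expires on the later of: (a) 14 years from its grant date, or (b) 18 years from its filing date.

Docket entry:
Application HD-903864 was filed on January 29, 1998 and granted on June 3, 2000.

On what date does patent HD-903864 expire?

January 29, 2016

(a) grant + 14 years → 3 June 2014.
(b) filing + 18 years → 29 January 2016.
Later of the two: 29 January 2016.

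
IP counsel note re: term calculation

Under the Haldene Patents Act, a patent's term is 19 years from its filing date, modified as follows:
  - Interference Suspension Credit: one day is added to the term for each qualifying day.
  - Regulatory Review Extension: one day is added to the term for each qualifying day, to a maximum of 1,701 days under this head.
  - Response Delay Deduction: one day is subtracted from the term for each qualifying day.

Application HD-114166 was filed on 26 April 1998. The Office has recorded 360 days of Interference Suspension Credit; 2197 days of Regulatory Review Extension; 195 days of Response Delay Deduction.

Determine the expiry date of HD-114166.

June 5, 2022

Base term: filing date + 19 years → 26 April 2017.
Interference Suspension Credit: +360 days → 21 April 2018.
Regulatory Review Extension: 2197 days claimed exceeds the 1701-day cap, so +1701 days → 17 December 2022.
Response Delay Deduction: −195 days → 5 June 2022.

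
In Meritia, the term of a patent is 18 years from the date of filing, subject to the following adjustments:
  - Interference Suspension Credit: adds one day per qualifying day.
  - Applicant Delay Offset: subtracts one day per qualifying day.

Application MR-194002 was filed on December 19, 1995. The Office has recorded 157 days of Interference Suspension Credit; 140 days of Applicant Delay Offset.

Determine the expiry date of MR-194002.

Base term: filing date + 18 years → 19 December 2013.
Interference Suspension Credit: +157 days → 25 May 2014.
Applicant Delay Offset: −140 days → 5 January 2014.

January 5, 2014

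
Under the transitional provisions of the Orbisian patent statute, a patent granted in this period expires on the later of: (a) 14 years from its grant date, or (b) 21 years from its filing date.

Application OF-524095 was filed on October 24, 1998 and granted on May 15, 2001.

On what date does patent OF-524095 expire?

(a) grant + 14 years → 15 May 2015.
(b) filing + 21 years → 24 October 2019.
Later of the two: 24 October 2019.

October 24, 2019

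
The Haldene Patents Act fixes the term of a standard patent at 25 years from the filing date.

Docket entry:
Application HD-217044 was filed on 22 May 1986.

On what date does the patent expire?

2011-05-22

Filing date + 25 years → 22 May 2011.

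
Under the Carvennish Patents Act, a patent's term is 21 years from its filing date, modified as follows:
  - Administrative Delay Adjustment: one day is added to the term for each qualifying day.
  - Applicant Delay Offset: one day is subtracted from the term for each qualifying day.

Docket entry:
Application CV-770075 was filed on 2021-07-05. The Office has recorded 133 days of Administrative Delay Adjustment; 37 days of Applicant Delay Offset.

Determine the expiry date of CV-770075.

2042-10-09

Base term: filing date + 21 years → 5 July 2042.
Administrative Delay Adjustment: +133 days → 15 November 2042.
Applicant Delay Offset: −37 days → 9 October 2042.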